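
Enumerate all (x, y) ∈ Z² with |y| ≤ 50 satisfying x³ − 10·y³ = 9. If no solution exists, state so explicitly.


The equation is x³ - 10y³ = 9. For fixed y, x³ = 10·y³ + 9, so a solution requires the RHS to be a perfect cube.
Strategy: iterate y from -50 to 50, compute RHS = 10·y³ + 9, and check whether it is a (positive or negative) perfect cube.
Check small values of y:
  y = 0: RHS = 9 is not a perfect cube.
  y = 1: RHS = 19 is not a perfect cube.
  y = -1: RHS = -1 = (-1)³ ⇒ x = -1 works.
  y = 2: RHS = 89 is not a perfect cube.
  y = -2: RHS = -71 is not a perfect cube.
  y = 3: RHS = 279 is not a perfect cube.
  y = -3: RHS = -261 is not a perfect cube.
Continuing the search up to |y| = 50 finds no further solutions beyond those listed.
Collected solutions: (-1, -1).

Solutions (with |y| ≤ 50): (-1, -1).


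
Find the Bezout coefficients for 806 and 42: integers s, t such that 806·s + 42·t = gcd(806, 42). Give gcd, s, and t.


Euclidean algorithm on (806, 42) — divide until remainder is 0:
  806 = 19 · 42 + 8
  42 = 5 · 8 + 2
  8 = 4 · 2 + 0
gcd(806, 42) = 2.
Track Bezout coefficients alongside the remainders: start with r₀ = 806 = a·1 + b·0 (s = 1, t = 0) and r₁ = 42 = a·0 + b·1 (s = 0, t = 1); each new remainder r_{k+1} = r_{k-1} − q_k·r_k inherits s_{k+1} = s_{k-1} − q_k·s_k, t_{k+1} = t_{k-1} − q_k·t_k, so r_k = a·s_k + b·t_k at every step:
  q = 19: r = 8, s = 1 − 19·0 = 1, t = 0 − 19·1 = -19  (check: 806·1 + 42·(-19) = 8)
  q = 5: r = 2, s = 0 − 5·1 = -5, t = 1 − 5·(-19) = 96  (check: 806·(-5) + 42·96 = 2)
The row with r = 2 (the gcd) gives the Bezout coefficients s = -5, t = 96.
Result: 806 · (-5) + 42 · (96) = 2.

gcd(806, 42) = 2; s = -5, t = 96 (check: 806·(-5) + 42·96 = 2).


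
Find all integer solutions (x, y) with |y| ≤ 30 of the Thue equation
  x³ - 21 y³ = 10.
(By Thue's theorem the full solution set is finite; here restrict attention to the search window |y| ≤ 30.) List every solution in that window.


The equation is x³ - 21y³ = 10. For fixed y, x³ = 21·y³ + 10, so a solution requires the RHS to be a perfect cube.
Strategy: iterate y from -30 to 30, compute RHS = 21·y³ + 10, and check whether it is a (positive or negative) perfect cube.
Check small values of y:
  y = 0: RHS = 10 is not a perfect cube.
  y = 1: RHS = 31 is not a perfect cube.
  y = -1: RHS = -11 is not a perfect cube.
  y = 2: RHS = 178 is not a perfect cube.
  y = -2: RHS = -158 is not a perfect cube.
  y = 3: RHS = 577 is not a perfect cube.
  y = -3: RHS = -557 is not a perfect cube.
Continuing the search up to |y| = 30 finds no solutions either.
No (x, y) in the scanned range satisfies the equation.

No integer solutions with |y| ≤ 30.


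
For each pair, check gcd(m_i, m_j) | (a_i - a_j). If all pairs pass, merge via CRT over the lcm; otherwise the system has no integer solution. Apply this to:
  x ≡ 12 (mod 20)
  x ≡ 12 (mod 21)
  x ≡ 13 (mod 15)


Moduli 20, 21, 15 are not pairwise coprime, so CRT works modulo lcm(m_i) when all pairwise compatibility conditions hold.
Pairwise compatibility: gcd(m_i, m_j) must divide a_i - a_j for every pair.
Merge one congruence at a time:
  Start: x ≡ 12 (mod 20).
  Combine with x ≡ 12 (mod 21): gcd(20, 21) = 1; 12 - 12 = 0, which IS divisible by 1, so compatible.
    Write x = 12 + 20·t and substitute into x ≡ 12 (mod 21): 20·t ≡ 12 − 12 = 0 (mod 21).
    The inverse of 20 mod 21 is 20 (since 20·20 = 400 = 19·21 + 1), so t ≡ 20·0 = 0 ≡ 0 (mod 21).
    Then x = 12 + 20·0 = 12, valid modulo lcm(20, 21) = 420: x ≡ 12 (mod 420).
  Combine with x ≡ 13 (mod 15): gcd(420, 15) = 15, and 13 - 12 = 1 is NOT divisible by 15.
    ⇒ system is inconsistent (no integer solution).

No solution (the system is inconsistent).


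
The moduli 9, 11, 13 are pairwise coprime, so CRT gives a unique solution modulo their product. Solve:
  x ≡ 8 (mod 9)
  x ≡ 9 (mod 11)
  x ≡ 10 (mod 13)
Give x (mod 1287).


Moduli 9, 11, 13 are pairwise coprime; by CRT there is a unique solution modulo M = 9 · 11 · 13 = 1287.
Solve pairwise, accumulating the modulus:
  Start with x ≡ 8 (mod 9).
  Combine with x ≡ 9 (mod 11): since gcd(9, 11) = 1, we get a unique residue mod 99.
    Write x = 8 + 9·t and substitute into x ≡ 9 (mod 11): 9·t ≡ 9 − 8 = 1 (mod 11).
    The inverse of 9 mod 11 is 5 (since 9·5 = 45 = 4·11 + 1), so t ≡ 5·1 = 5 ≡ 5 (mod 11).
    Then x = 8 + 9·5 = 53, valid modulo lcm(9, 11) = 99: x ≡ 53 (mod 99).
  Combine with x ≡ 10 (mod 13): since gcd(99, 13) = 1, we get a unique residue mod 1287.
    Write x = 53 + 99·t and substitute into x ≡ 10 (mod 13): 99·t ≡ 10 − 53 = -43 (mod 13).
    Reduce coefficients mod 13: 8·t ≡ 9 (mod 13).
    The inverse of 8 mod 13 is 5 (since 8·5 = 40 = 3·13 + 1), so t ≡ 5·9 = 45 ≡ 6 (mod 13).
    Then x = 53 + 99·6 = 647, valid modulo lcm(99, 13) = 1287: x ≡ 647 (mod 1287).
Verify: 647 mod 9 = 8 ✓, 647 mod 11 = 9 ✓, 647 mod 13 = 10 ✓.

x ≡ 647 (mod 1287).


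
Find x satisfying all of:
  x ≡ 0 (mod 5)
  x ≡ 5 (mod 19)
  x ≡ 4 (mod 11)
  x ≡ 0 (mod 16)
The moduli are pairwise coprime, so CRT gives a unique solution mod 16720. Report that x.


Product of moduli M = 5 · 19 · 11 · 16 = 16720.
Merge one congruence at a time:
  Start: x ≡ 0 (mod 5).
  Combine with x ≡ 5 (mod 19); new modulus lcm = 95.
    Write x = 0 + 5·t and substitute into x ≡ 5 (mod 19): 5·t ≡ 5 − 0 = 5 (mod 19).
    The inverse of 5 mod 19 is 4 (since 5·4 = 20 = 1·19 + 1), so t ≡ 4·5 = 20 ≡ 1 (mod 19).
    Then x = 0 + 5·1 = 5, valid modulo lcm(5, 19) = 95: x ≡ 5 (mod 95).
  Combine with x ≡ 4 (mod 11); new modulus lcm = 1045.
    Write x = 5 + 95·t and substitute into x ≡ 4 (mod 11): 95·t ≡ 4 − 5 = -1 (mod 11).
    Reduce coefficients mod 11: 7·t ≡ 10 (mod 11).
    The inverse of 7 mod 11 is 8 (since 7·8 = 56 = 5·11 + 1), so t ≡ 8·10 = 80 ≡ 3 (mod 11).
    Then x = 5 + 95·3 = 290, valid modulo lcm(95, 11) = 1045: x ≡ 290 (mod 1045).
  Combine with x ≡ 0 (mod 16); new modulus lcm = 16720.
    Write x = 290 + 1045·t and substitute into x ≡ 0 (mod 16): 1045·t ≡ 0 − 290 = -290 (mod 16).
    Reduce coefficients mod 16: 5·t ≡ 14 (mod 16).
    The inverse of 5 mod 16 is 13 (since 5·13 = 65 = 4·16 + 1), so t ≡ 13·14 = 182 ≡ 6 (mod 16).
    Then x = 290 + 1045·6 = 6560, valid modulo lcm(1045, 16) = 16720: x ≡ 6560 (mod 16720).
Verify against each original: 6560 mod 5 = 0, 6560 mod 19 = 5, 6560 mod 11 = 4, 6560 mod 16 = 0.

x ≡ 6560 (mod 16720).


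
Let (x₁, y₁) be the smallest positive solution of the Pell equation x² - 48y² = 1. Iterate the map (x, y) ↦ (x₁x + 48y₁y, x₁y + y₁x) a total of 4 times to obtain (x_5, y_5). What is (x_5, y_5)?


Step 1: Find the fundamental solution (x₁, y₁) of x² - 48y² = 1.
  Expand √48 as a continued fraction. a₀ = ⌊√48⌋ = 6; iterate m_{k+1} = d_k·a_k − m_k, d_{k+1} = (48 − m_{k+1}²)/d_k, a_{k+1} = ⌊(a₀ + m_{k+1})/d_{k+1}⌋ (starting m₀ = 0, d₀ = 1), with convergents p_k = a_k·p_{k-1} + p_{k-2}, q_k = a_k·q_{k-1} + q_{k-2} (p₋₁ = 1, q₋₁ = 0):
  k = 0: a₀ = 6; p₀/q₀ = 6/1; p₀² − 48·q₀² = 36 − 48 = -12.
  k = 1: m = 6, d = 12, a = ⌊(6 + 6)/12⌋ = 1; p/q = (1·6 + 1)/(1·1 + 0) = 7/1; p² − 48·q² = 49 − 48 = 1.
  The first convergent with p² − 48·q² = 1 gives the fundamental solution (x₁, y₁) = (7, 1).
Step 2: Apply the recurrence (x_{n+1}, y_{n+1}) = (x₁x_n + 48y₁y_n, x₁y_n + y₁x_n) repeatedly.
  From (x_1, y_1) = (7, 1): x_2 = 7·7 + 48·1·1 = 97; y_2 = 7·1 + 1·7 = 14.
  From (x_2, y_2) = (97, 14): x_3 = 7·97 + 48·1·14 = 1351; y_3 = 7·14 + 1·97 = 195.
  From (x_3, y_3) = (1351, 195): x_4 = 7·1351 + 48·1·195 = 18817; y_4 = 7·195 + 1·1351 = 2716.
  From (x_4, y_4) = (18817, 2716): x_5 = 7·18817 + 48·1·2716 = 262087; y_5 = 7·2716 + 1·18817 = 37829.
Step 3: Verify x_5² - 48·y_5² = 68689595569 - 68689595568 = 1 (should be 1). ✓

(x_1, y_1) = (7, 1); (x_5, y_5) = (262087, 37829).


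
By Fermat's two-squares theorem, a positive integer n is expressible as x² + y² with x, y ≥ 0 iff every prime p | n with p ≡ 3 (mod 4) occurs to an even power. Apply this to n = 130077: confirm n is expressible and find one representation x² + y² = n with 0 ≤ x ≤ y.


Step 1: Factor n = 130077 = 3^2 · 97 · 149.
Step 2: Check the mod-4 condition on each prime factor: 3 ≡ 3 (mod 4), exponent 2 (must be even); 97 ≡ 1 (mod 4), exponent 1; 149 ≡ 1 (mod 4), exponent 1.
All primes ≡ 3 (mod 4) appear to even exponent (or don't appear), so by the two-squares theorem n IS expressible as a sum of two squares.
Step 3: Build a representation. Group n = k² · m with k = 3 and m = 97 · 149 = 14453 (a product of primes ≡ 1 (mod 4)); a representation of m scales to one of n via (k·x)² + (k·y)² = k²(x² + y²). Each prime p ≡ 1 (mod 4) is itself a sum of two squares; find a² by testing p − a² for a perfect square:
  97: 97 − 1² = 96, 97 − 2² = 93, 97 − 3² = 88, 97 − 4² = 81 = 9² ⇒ 97 = 4² + 9².
  149: 149 − 1² = 148, 149 − 2² = 145, 149 − 3² = 140, 149 − 4² = 133, 149 − 5² = 124, 149 − 6² = 113, 149 − 7² = 100 = 10² ⇒ 149 = 7² + 10².
  Combine using the Brahmagupta–Fibonacci identity (a² + b²)(c² + d²) = (ac − bd)² + (ad + bc)² = (ac + bd)² + (ad − bc)²:
  97 · 149 = 14453: from (4² + 9²)(7² + 10²), take (4·7 − 9·10, 4·10 + 9·7) = (28 − 90, 40 + 63) = (-62, 103); dropping signs (only squares matter) gives (62, 103); check 62² + 103² = 3844 + 10609 = 14453 ✓.
  Scale by k = 3: (3·62, 3·103) = (186, 309).
Step 4: Order so x ≤ y and verify: 186² + 309² = 34596 + 95481 = 130077 = n. ✓

n = 130077 = 186² + 309² (one valid representation with x ≤ y).


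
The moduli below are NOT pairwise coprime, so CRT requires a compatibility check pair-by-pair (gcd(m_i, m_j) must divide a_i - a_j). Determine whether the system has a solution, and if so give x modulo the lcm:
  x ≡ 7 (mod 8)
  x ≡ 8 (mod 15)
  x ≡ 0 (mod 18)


Moduli 8, 15, 18 are not pairwise coprime, so CRT works modulo lcm(m_i) when all pairwise compatibility conditions hold.
Pairwise compatibility: gcd(m_i, m_j) must divide a_i - a_j for every pair.
Merge one congruence at a time:
  Start: x ≡ 7 (mod 8).
  Combine with x ≡ 8 (mod 15): gcd(8, 15) = 1; 8 - 7 = 1, which IS divisible by 1, so compatible.
    Write x = 7 + 8·t and substitute into x ≡ 8 (mod 15): 8·t ≡ 8 − 7 = 1 (mod 15).
    The inverse of 8 mod 15 is 2 (since 8·2 = 16 = 1·15 + 1), so t ≡ 2·1 = 2 ≡ 2 (mod 15).
    Then x = 7 + 8·2 = 23, valid modulo lcm(8, 15) = 120: x ≡ 23 (mod 120).
  Combine with x ≡ 0 (mod 18): gcd(120, 18) = 6, and 0 - 23 = -23 is NOT divisible by 6.
    ⇒ system is inconsistent (no integer solution).

No solution (the system is inconsistent).


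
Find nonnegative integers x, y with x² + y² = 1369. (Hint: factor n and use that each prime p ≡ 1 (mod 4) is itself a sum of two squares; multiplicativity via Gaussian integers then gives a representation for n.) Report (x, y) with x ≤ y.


Step 1: Factor n = 1369 = 37^2.
Step 2: Check the mod-4 condition on each prime factor: 37 ≡ 1 (mod 4), exponent 2.
All primes ≡ 3 (mod 4) appear to even exponent (or don't appear), so by the two-squares theorem n IS expressible as a sum of two squares.
Step 3: Build a representation. Here n = 37 · 37 is a product of primes ≡ 1 (mod 4). Each prime p ≡ 1 (mod 4) is itself a sum of two squares; find a² by testing p − a² for a perfect square:
  37: 37 − 1² = 36 = 6² ⇒ 37 = 1² + 6².
  Combine using the Brahmagupta–Fibonacci identity (a² + b²)(c² + d²) = (ac − bd)² + (ad + bc)² = (ac + bd)² + (ad − bc)²:
  37 · 37 = 1369: from (1² + 6²)(1² + 6²), take (1·1 − 6·6, 1·6 + 6·1) = (1 − 36, 6 + 6) = (-35, 12); dropping signs (only squares matter) gives (35, 12); check 35² + 12² = 1225 + 144 = 1369 ✓.
Step 4: Order so x ≤ y and verify: 12² + 35² = 144 + 1225 = 1369 = n. ✓

n = 1369 = 12² + 35² (one valid representation with x ≤ y).


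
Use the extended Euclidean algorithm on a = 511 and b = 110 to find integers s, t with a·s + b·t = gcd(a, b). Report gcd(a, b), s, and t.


Euclidean algorithm on (511, 110) — divide until remainder is 0:
  511 = 4 · 110 + 71
  110 = 1 · 71 + 39
  71 = 1 · 39 + 32
  39 = 1 · 32 + 7
  32 = 4 · 7 + 4
  7 = 1 · 4 + 3
  4 = 1 · 3 + 1
  3 = 3 · 1 + 0
gcd(511, 110) = 1.
Track Bezout coefficients alongside the remainders: start with r₀ = 511 = a·1 + b·0 (s = 1, t = 0) and r₁ = 110 = a·0 + b·1 (s = 0, t = 1); each new remainder r_{k+1} = r_{k-1} − q_k·r_k inherits s_{k+1} = s_{k-1} − q_k·s_k, t_{k+1} = t_{k-1} − q_k·t_k, so r_k = a·s_k + b·t_k at every step:
  q = 4: r = 71, s = 1 − 4·0 = 1, t = 0 − 4·1 = -4  (check: 511·1 + 110·(-4) = 71)
  q = 1: r = 39, s = 0 − 1·1 = -1, t = 1 − 1·(-4) = 5  (check: 511·(-1) + 110·5 = 39)
  q = 1: r = 32, s = 1 − 1·(-1) = 2, t = -4 − 1·5 = -9  (check: 511·2 + 110·(-9) = 32)
  q = 1: r = 7, s = -1 − 1·2 = -3, t = 5 − 1·(-9) = 14  (check: 511·(-3) + 110·14 = 7)
  q = 4: r = 4, s = 2 − 4·(-3) = 14, t = -9 − 4·14 = -65  (check: 511·14 + 110·(-65) = 4)
  q = 1: r = 3, s = -3 − 1·14 = -17, t = 14 − 1·(-65) = 79  (check: 511·(-17) + 110·79 = 3)
  q = 1: r = 1, s = 14 − 1·(-17) = 31, t = -65 − 1·79 = -144  (check: 511·31 + 110·(-144) = 1)
The row with r = 1 (the gcd) gives the Bezout coefficients s = 31, t = -144.
Result: 511 · (31) + 110 · (-144) = 1.

gcd(511, 110) = 1; s = 31, t = -144 (check: 511·31 + 110·(-144) = 1).


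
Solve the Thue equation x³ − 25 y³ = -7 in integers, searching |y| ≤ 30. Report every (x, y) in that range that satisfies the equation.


The equation is x³ - 25y³ = -7. For fixed y, x³ = 25·y³ − 7, so a solution requires the RHS to be a perfect cube.
Strategy: iterate y from -30 to 30, compute RHS = 25·y³ − 7, and check whether it is a (positive or negative) perfect cube.
Check small values of y:
  y = 0: RHS = -7 is not a perfect cube.
  y = 1: RHS = 18 is not a perfect cube.
  y = -1: RHS = -32 is not a perfect cube.
  y = 2: RHS = 193 is not a perfect cube.
  y = -2: RHS = -207 is not a perfect cube.
  y = 3: RHS = 668 is not a perfect cube.
  y = -3: RHS = -682 is not a perfect cube.
Continuing the search up to |y| = 30 finds no solutions either.
No (x, y) in the scanned range satisfies the equation.

No integer solutions with |y| ≤ 30.


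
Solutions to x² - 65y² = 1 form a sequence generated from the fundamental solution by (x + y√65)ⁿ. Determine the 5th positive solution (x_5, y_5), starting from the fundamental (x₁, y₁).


Step 1: Find the fundamental solution (x₁, y₁) of x² - 65y² = 1.
  Expand √65 as a continued fraction. a₀ = ⌊√65⌋ = 8; iterate m_{k+1} = d_k·a_k − m_k, d_{k+1} = (65 − m_{k+1}²)/d_k, a_{k+1} = ⌊(a₀ + m_{k+1})/d_{k+1}⌋ (starting m₀ = 0, d₀ = 1), with convergents p_k = a_k·p_{k-1} + p_{k-2}, q_k = a_k·q_{k-1} + q_{k-2} (p₋₁ = 1, q₋₁ = 0):
  k = 0: a₀ = 8; p₀/q₀ = 8/1; p₀² − 65·q₀² = 64 − 65 = -1.
  k = 1: m = 8, d = 1, a = ⌊(8 + 8)/1⌋ = 16; p/q = (16·8 + 1)/(16·1 + 0) = 129/16; p² − 65·q² = 16641 − 16640 = 1.
  The first convergent with p² − 65·q² = 1 gives the fundamental solution (x₁, y₁) = (129, 16).
Step 2: Apply the recurrence (x_{n+1}, y_{n+1}) = (x₁x_n + 65y₁y_n, x₁y_n + y₁x_n) repeatedly.
  From (x_1, y_1) = (129, 16): x_2 = 129·129 + 65·16·16 = 33281; y_2 = 129·16 + 16·129 = 4128.
  From (x_2, y_2) = (33281, 4128): x_3 = 129·33281 + 65·16·4128 = 8586369; y_3 = 129·4128 + 16·33281 = 1065008.
  From (x_3, y_3) = (8586369, 1065008): x_4 = 129·8586369 + 65·16·1065008 = 2215249921; y_4 = 129·1065008 + 16·8586369 = 274767936.
  From (x_4, y_4) = (2215249921, 274767936): x_5 = 129·2215249921 + 65·16·274767936 = 571525893249; y_5 = 129·274767936 + 16·2215249921 = 70889062480.
Step 3: Verify x_5² - 65·y_5² = 326641846654067343776001 - 326641846654067343776000 = 1 (should be 1). ✓

(x_1, y_1) = (129, 16); (x_5, y_5) = (571525893249, 70889062480).


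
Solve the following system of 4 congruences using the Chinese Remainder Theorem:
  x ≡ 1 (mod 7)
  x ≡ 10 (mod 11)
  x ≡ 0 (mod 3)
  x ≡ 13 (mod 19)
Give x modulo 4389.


Product of moduli M = 7 · 11 · 3 · 19 = 4389.
Merge one congruence at a time:
  Start: x ≡ 1 (mod 7).
  Combine with x ≡ 10 (mod 11); new modulus lcm = 77.
    Write x = 1 + 7·t and substitute into x ≡ 10 (mod 11): 7·t ≡ 10 − 1 = 9 (mod 11).
    The inverse of 7 mod 11 is 8 (since 7·8 = 56 = 5·11 + 1), so t ≡ 8·9 = 72 ≡ 6 (mod 11).
    Then x = 1 + 7·6 = 43, valid modulo lcm(7, 11) = 77: x ≡ 43 (mod 77).
  Combine with x ≡ 0 (mod 3); new modulus lcm = 231.
    Write x = 43 + 77·t and substitute into x ≡ 0 (mod 3): 77·t ≡ 0 − 43 = -43 (mod 3).
    Reduce coefficients mod 3: 2·t ≡ 2 (mod 3).
    The inverse of 2 mod 3 is 2 (since 2·2 = 4 = 1·3 + 1), so t ≡ 2·2 = 4 ≡ 1 (mod 3).
    Then x = 43 + 77·1 = 120, valid modulo lcm(77, 3) = 231: x ≡ 120 (mod 231).
  Combine with x ≡ 13 (mod 19); new modulus lcm = 4389.
    Write x = 120 + 231·t and substitute into x ≡ 13 (mod 19): 231·t ≡ 13 − 120 = -107 (mod 19).
    Reduce coefficients mod 19: 3·t ≡ 7 (mod 19).
    The inverse of 3 mod 19 is 13 (since 3·13 = 39 = 2·19 + 1), so t ≡ 13·7 = 91 ≡ 15 (mod 19).
    Then x = 120 + 231·15 = 3585, valid modulo lcm(231, 19) = 4389: x ≡ 3585 (mod 4389).
Verify against each original: 3585 mod 7 = 1, 3585 mod 11 = 10, 3585 mod 3 = 0, 3585 mod 19 = 13.

x ≡ 3585 (mod 4389).


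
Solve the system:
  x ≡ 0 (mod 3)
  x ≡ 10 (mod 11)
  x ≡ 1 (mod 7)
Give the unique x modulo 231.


Moduli 3, 11, 7 are pairwise coprime; by CRT there is a unique solution modulo M = 3 · 11 · 7 = 231.
Solve pairwise, accumulating the modulus:
  Start with x ≡ 0 (mod 3).
  Combine with x ≡ 10 (mod 11): since gcd(3, 11) = 1, we get a unique residue mod 33.
    Write x = 0 + 3·t and substitute into x ≡ 10 (mod 11): 3·t ≡ 10 − 0 = 10 (mod 11).
    The inverse of 3 mod 11 is 4 (since 3·4 = 12 = 1·11 + 1), so t ≡ 4·10 = 40 ≡ 7 (mod 11).
    Then x = 0 + 3·7 = 21, valid modulo lcm(3, 11) = 33: x ≡ 21 (mod 33).
  Combine with x ≡ 1 (mod 7): since gcd(33, 7) = 1, we get a unique residue mod 231.
    Write x = 21 + 33·t and substitute into x ≡ 1 (mod 7): 33·t ≡ 1 − 21 = -20 (mod 7).
    Reduce coefficients mod 7: 5·t ≡ 1 (mod 7).
    The inverse of 5 mod 7 is 3 (since 5·3 = 15 = 2·7 + 1), so t ≡ 3·1 = 3 ≡ 3 (mod 7).
    Then x = 21 + 33·3 = 120, valid modulo lcm(33, 7) = 231: x ≡ 120 (mod 231).
Verify: 120 mod 3 = 0 ✓, 120 mod 11 = 10 ✓, 120 mod 7 = 1 ✓.

x ≡ 120 (mod 231).


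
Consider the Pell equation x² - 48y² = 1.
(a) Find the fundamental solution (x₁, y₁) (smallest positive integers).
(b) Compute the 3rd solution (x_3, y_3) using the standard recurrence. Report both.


Step 1: Find the fundamental solution (x₁, y₁) of x² - 48y² = 1.
  Expand √48 as a continued fraction. a₀ = ⌊√48⌋ = 6; iterate m_{k+1} = d_k·a_k − m_k, d_{k+1} = (48 − m_{k+1}²)/d_k, a_{k+1} = ⌊(a₀ + m_{k+1})/d_{k+1}⌋ (starting m₀ = 0, d₀ = 1), with convergents p_k = a_k·p_{k-1} + p_{k-2}, q_k = a_k·q_{k-1} + q_{k-2} (p₋₁ = 1, q₋₁ = 0):
  k = 0: a₀ = 6; p₀/q₀ = 6/1; p₀² − 48·q₀² = 36 − 48 = -12.
  k = 1: m = 6, d = 12, a = ⌊(6 + 6)/12⌋ = 1; p/q = (1·6 + 1)/(1·1 + 0) = 7/1; p² − 48·q² = 49 − 48 = 1.
  The first convergent with p² − 48·q² = 1 gives the fundamental solution (x₁, y₁) = (7, 1).
Step 2: Apply the recurrence (x_{n+1}, y_{n+1}) = (x₁x_n + 48y₁y_n, x₁y_n + y₁x_n) repeatedly.
  From (x_1, y_1) = (7, 1): x_2 = 7·7 + 48·1·1 = 97; y_2 = 7·1 + 1·7 = 14.
  From (x_2, y_2) = (97, 14): x_3 = 7·97 + 48·1·14 = 1351; y_3 = 7·14 + 1·97 = 195.
Step 3: Verify x_3² - 48·y_3² = 1825201 - 1825200 = 1 (should be 1). ✓

(x_1, y_1) = (7, 1); (x_3, y_3) = (1351, 195).


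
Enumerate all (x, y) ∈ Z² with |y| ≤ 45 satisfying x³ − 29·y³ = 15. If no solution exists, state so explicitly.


The equation is x³ - 29y³ = 15. For fixed y, x³ = 29·y³ + 15, so a solution requires the RHS to be a perfect cube.
Strategy: iterate y from -45 to 45, compute RHS = 29·y³ + 15, and check whether it is a (positive or negative) perfect cube.
Check small values of y:
  y = 0: RHS = 15 is not a perfect cube.
  y = 1: RHS = 44 is not a perfect cube.
  y = -1: RHS = -14 is not a perfect cube.
  y = 2: RHS = 247 is not a perfect cube.
  y = -2: RHS = -217 is not a perfect cube.
  y = 3: RHS = 798 is not a perfect cube.
  y = -3: RHS = -768 is not a perfect cube.
Continuing the search up to |y| = 45 finds no solutions either.
No (x, y) in the scanned range satisfies the equation.

No integer solutions with |y| ≤ 45.


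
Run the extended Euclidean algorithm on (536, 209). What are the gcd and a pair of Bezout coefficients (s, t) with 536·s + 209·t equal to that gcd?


Euclidean algorithm on (536, 209) — divide until remainder is 0:
  536 = 2 · 209 + 118
  209 = 1 · 118 + 91
  118 = 1 · 91 + 27
  91 = 3 · 27 + 10
  27 = 2 · 10 + 7
  10 = 1 · 7 + 3
  7 = 2 · 3 + 1
  3 = 3 · 1 + 0
gcd(536, 209) = 1.
Track Bezout coefficients alongside the remainders: start with r₀ = 536 = a·1 + b·0 (s = 1, t = 0) and r₁ = 209 = a·0 + b·1 (s = 0, t = 1); each new remainder r_{k+1} = r_{k-1} − q_k·r_k inherits s_{k+1} = s_{k-1} − q_k·s_k, t_{k+1} = t_{k-1} − q_k·t_k, so r_k = a·s_k + b·t_k at every step:
  q = 2: r = 118, s = 1 − 2·0 = 1, t = 0 − 2·1 = -2  (check: 536·1 + 209·(-2) = 118)
  q = 1: r = 91, s = 0 − 1·1 = -1, t = 1 − 1·(-2) = 3  (check: 536·(-1) + 209·3 = 91)
  q = 1: r = 27, s = 1 − 1·(-1) = 2, t = -2 − 1·3 = -5  (check: 536·2 + 209·(-5) = 27)
  q = 3: r = 10, s = -1 − 3·2 = -7, t = 3 − 3·(-5) = 18  (check: 536·(-7) + 209·18 = 10)
  q = 2: r = 7, s = 2 − 2·(-7) = 16, t = -5 − 2·18 = -41  (check: 536·16 + 209·(-41) = 7)
  q = 1: r = 3, s = -7 − 1·16 = -23, t = 18 − 1·(-41) = 59  (check: 536·(-23) + 209·59 = 3)
  q = 2: r = 1, s = 16 − 2·(-23) = 62, t = -41 − 2·59 = -159  (check: 536·62 + 209·(-159) = 1)
The row with r = 1 (the gcd) gives the Bezout coefficients s = 62, t = -159.
Result: 536 · (62) + 209 · (-159) = 1.

gcd(536, 209) = 1; s = 62, t = -159 (check: 536·62 + 209·(-159) = 1).


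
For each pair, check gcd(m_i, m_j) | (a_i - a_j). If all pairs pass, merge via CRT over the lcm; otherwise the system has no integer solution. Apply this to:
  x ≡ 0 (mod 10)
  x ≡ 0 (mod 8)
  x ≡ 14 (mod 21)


Moduli 10, 8, 21 are not pairwise coprime, so CRT works modulo lcm(m_i) when all pairwise compatibility conditions hold.
Pairwise compatibility: gcd(m_i, m_j) must divide a_i - a_j for every pair.
Merge one congruence at a time:
  Start: x ≡ 0 (mod 10).
  Combine with x ≡ 0 (mod 8): gcd(10, 8) = 2; 0 - 0 = 0, which IS divisible by 2, so compatible.
    Write x = 0 + 10·t and substitute into x ≡ 0 (mod 8): 10·t ≡ 0 − 0 = 0 (mod 8).
    Divide the congruence (and modulus) by g = 2: 5·t ≡ 0 (mod 4).
    Reduce coefficients mod 4: 1·t ≡ 0 (mod 4).
    So t ≡ 0 (mod 4).
    Then x = 0 + 10·0 = 0, valid modulo lcm(10, 8) = 40: x ≡ 0 (mod 40).
  Combine with x ≡ 14 (mod 21): gcd(40, 21) = 1; 14 - 0 = 14, which IS divisible by 1, so compatible.
    Write x = 0 + 40·t and substitute into x ≡ 14 (mod 21): 40·t ≡ 14 − 0 = 14 (mod 21).
    Reduce coefficients mod 21: 19·t ≡ 14 (mod 21).
    The inverse of 19 mod 21 is 10 (since 19·10 = 190 = 9·21 + 1), so t ≡ 10·14 = 140 ≡ 14 (mod 21).
    Then x = 0 + 40·14 = 560, valid modulo lcm(40, 21) = 840: x ≡ 560 (mod 840).
Verify: 560 mod 10 = 0, 560 mod 8 = 0, 560 mod 21 = 14.

x ≡ 560 (mod 840).


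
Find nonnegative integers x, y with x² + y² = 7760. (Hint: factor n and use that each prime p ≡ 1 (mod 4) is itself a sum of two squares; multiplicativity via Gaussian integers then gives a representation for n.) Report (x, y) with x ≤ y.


Step 1: Factor n = 7760 = 2^4 · 5 · 97.
Step 2: Check the mod-4 condition on each prime factor: 2 = 2 (special); 5 ≡ 1 (mod 4), exponent 1; 97 ≡ 1 (mod 4), exponent 1.
All primes ≡ 3 (mod 4) appear to even exponent (or don't appear), so by the two-squares theorem n IS expressible as a sum of two squares.
Step 3: Build a representation. Group n = k² · m with k = 4 and m = 5 · 97 = 485 (a product of primes ≡ 1 (mod 4)); a representation of m scales to one of n via (k·x)² + (k·y)² = k²(x² + y²). Each prime p ≡ 1 (mod 4) is itself a sum of two squares; find a² by testing p − a² for a perfect square:
  5: 5 − 1² = 4 = 2² ⇒ 5 = 1² + 2².
  97: 97 − 1² = 96, 97 − 2² = 93, 97 − 3² = 88, 97 − 4² = 81 = 9² ⇒ 97 = 4² + 9².
  Combine using the Brahmagupta–Fibonacci identity (a² + b²)(c² + d²) = (ac − bd)² + (ad + bc)² = (ac + bd)² + (ad − bc)²:
  5 · 97 = 485: from (1² + 2²)(4² + 9²), take (1·4 − 2·9, 1·9 + 2·4) = (4 − 18, 9 + 8) = (-14, 17); dropping signs (only squares matter) gives (14, 17); check 14² + 17² = 196 + 289 = 485 ✓.
  Scale by k = 4: (4·14, 4·17) = (56, 68).
Step 4: Order so x ≤ y and verify: 56² + 68² = 3136 + 4624 = 7760 = n. ✓

n = 7760 = 56² + 68² (one valid representation with x ≤ y).


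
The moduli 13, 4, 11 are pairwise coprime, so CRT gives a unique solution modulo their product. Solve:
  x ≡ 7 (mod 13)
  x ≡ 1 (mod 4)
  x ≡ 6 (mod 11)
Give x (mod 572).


Moduli 13, 4, 11 are pairwise coprime; by CRT there is a unique solution modulo M = 13 · 4 · 11 = 572.
Solve pairwise, accumulating the modulus:
  Start with x ≡ 7 (mod 13).
  Combine with x ≡ 1 (mod 4): since gcd(13, 4) = 1, we get a unique residue mod 52.
    Write x = 7 + 13·t and substitute into x ≡ 1 (mod 4): 13·t ≡ 1 − 7 = -6 (mod 4).
    Reduce coefficients mod 4: 1·t ≡ 2 (mod 4).
    So t ≡ 2 (mod 4).
    Then x = 7 + 13·2 = 33, valid modulo lcm(13, 4) = 52: x ≡ 33 (mod 52).
  Combine with x ≡ 6 (mod 11): since gcd(52, 11) = 1, we get a unique residue mod 572.
    Write x = 33 + 52·t and substitute into x ≡ 6 (mod 11): 52·t ≡ 6 − 33 = -27 (mod 11).
    Reduce coefficients mod 11: 8·t ≡ 6 (mod 11).
    The inverse of 8 mod 11 is 7 (since 8·7 = 56 = 5·11 + 1), so t ≡ 7·6 = 42 ≡ 9 (mod 11).
    Then x = 33 + 52·9 = 501, valid modulo lcm(52, 11) = 572: x ≡ 501 (mod 572).
Verify: 501 mod 13 = 7 ✓, 501 mod 4 = 1 ✓, 501 mod 11 = 6 ✓.

x ≡ 501 (mod 572).


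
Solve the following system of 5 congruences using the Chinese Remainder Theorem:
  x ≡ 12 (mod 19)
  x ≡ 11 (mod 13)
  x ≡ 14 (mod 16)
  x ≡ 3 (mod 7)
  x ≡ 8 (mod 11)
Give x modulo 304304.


Product of moduli M = 19 · 13 · 16 · 7 · 11 = 304304.
Merge one congruence at a time:
  Start: x ≡ 12 (mod 19).
  Combine with x ≡ 11 (mod 13); new modulus lcm = 247.
    Write x = 12 + 19·t and substitute into x ≡ 11 (mod 13): 19·t ≡ 11 − 12 = -1 (mod 13).
    Reduce coefficients mod 13: 6·t ≡ 12 (mod 13).
    The inverse of 6 mod 13 is 11 (since 6·11 = 66 = 5·13 + 1), so t ≡ 11·12 = 132 ≡ 2 (mod 13).
    Then x = 12 + 19·2 = 50, valid modulo lcm(19, 13) = 247: x ≡ 50 (mod 247).
  Combine with x ≡ 14 (mod 16); new modulus lcm = 3952.
    Write x = 50 + 247·t and substitute into x ≡ 14 (mod 16): 247·t ≡ 14 − 50 = -36 (mod 16).
    Reduce coefficients mod 16: 7·t ≡ 12 (mod 16).
    The inverse of 7 mod 16 is 7 (since 7·7 = 49 = 3·16 + 1), so t ≡ 7·12 = 84 ≡ 4 (mod 16).
    Then x = 50 + 247·4 = 1038, valid modulo lcm(247, 16) = 3952: x ≡ 1038 (mod 3952).
  Combine with x ≡ 3 (mod 7); new modulus lcm = 27664.
    Write x = 1038 + 3952·t and substitute into x ≡ 3 (mod 7): 3952·t ≡ 3 − 1038 = -1035 (mod 7).
    Reduce coefficients mod 7: 4·t ≡ 1 (mod 7).
    The inverse of 4 mod 7 is 2 (since 4·2 = 8 = 1·7 + 1), so t ≡ 2·1 = 2 ≡ 2 (mod 7).
    Then x = 1038 + 3952·2 = 8942, valid modulo lcm(3952, 7) = 27664: x ≡ 8942 (mod 27664).
  Combine with x ≡ 8 (mod 11); new modulus lcm = 304304.
    Write x = 8942 + 27664·t and substitute into x ≡ 8 (mod 11): 27664·t ≡ 8 − 8942 = -8934 (mod 11).
    Reduce coefficients mod 11: 10·t ≡ 9 (mod 11).
    The inverse of 10 mod 11 is 10 (since 10·10 = 100 = 9·11 + 1), so t ≡ 10·9 = 90 ≡ 2 (mod 11).
    Then x = 8942 + 27664·2 = 64270, valid modulo lcm(27664, 11) = 304304: x ≡ 64270 (mod 304304).
Verify against each original: 64270 mod 19 = 12, 64270 mod 13 = 11, 64270 mod 16 = 14, 64270 mod 7 = 3, 64270 mod 11 = 8.

x ≡ 64270 (mod 304304).


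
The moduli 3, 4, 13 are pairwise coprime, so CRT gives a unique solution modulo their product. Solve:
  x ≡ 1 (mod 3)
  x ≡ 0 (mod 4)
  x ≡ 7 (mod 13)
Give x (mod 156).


Moduli 3, 4, 13 are pairwise coprime; by CRT there is a unique solution modulo M = 3 · 4 · 13 = 156.
Solve pairwise, accumulating the modulus:
  Start with x ≡ 1 (mod 3).
  Combine with x ≡ 0 (mod 4): since gcd(3, 4) = 1, we get a unique residue mod 12.
    Write x = 1 + 3·t and substitute into x ≡ 0 (mod 4): 3·t ≡ 0 − 1 = -1 (mod 4).
    Reduce coefficients mod 4: 3·t ≡ 3 (mod 4).
    The inverse of 3 mod 4 is 3 (since 3·3 = 9 = 2·4 + 1), so t ≡ 3·3 = 9 ≡ 1 (mod 4).
    Then x = 1 + 3·1 = 4, valid modulo lcm(3, 4) = 12: x ≡ 4 (mod 12).
  Combine with x ≡ 7 (mod 13): since gcd(12, 13) = 1, we get a unique residue mod 156.
    Write x = 4 + 12·t and substitute into x ≡ 7 (mod 13): 12·t ≡ 7 − 4 = 3 (mod 13).
    The inverse of 12 mod 13 is 12 (since 12·12 = 144 = 11·13 + 1), so t ≡ 12·3 = 36 ≡ 10 (mod 13).
    Then x = 4 + 12·10 = 124, valid modulo lcm(12, 13) = 156: x ≡ 124 (mod 156).
Verify: 124 mod 3 = 1 ✓, 124 mod 4 = 0 ✓, 124 mod 13 = 7 ✓.

x ≡ 124 (mod 156).


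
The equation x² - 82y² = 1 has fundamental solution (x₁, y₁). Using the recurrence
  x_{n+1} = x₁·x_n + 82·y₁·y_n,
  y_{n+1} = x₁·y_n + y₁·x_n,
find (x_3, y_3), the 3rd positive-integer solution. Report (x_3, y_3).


Step 1: Find the fundamental solution (x₁, y₁) of x² - 82y² = 1.
  Expand √82 as a continued fraction. a₀ = ⌊√82⌋ = 9; iterate m_{k+1} = d_k·a_k − m_k, d_{k+1} = (82 − m_{k+1}²)/d_k, a_{k+1} = ⌊(a₀ + m_{k+1})/d_{k+1}⌋ (starting m₀ = 0, d₀ = 1), with convergents p_k = a_k·p_{k-1} + p_{k-2}, q_k = a_k·q_{k-1} + q_{k-2} (p₋₁ = 1, q₋₁ = 0):
  k = 0: a₀ = 9; p₀/q₀ = 9/1; p₀² − 82·q₀² = 81 − 82 = -1.
  k = 1: m = 9, d = 1, a = ⌊(9 + 9)/1⌋ = 18; p/q = (18·9 + 1)/(18·1 + 0) = 163/18; p² − 82·q² = 26569 − 26568 = 1.
  The first convergent with p² − 82·q² = 1 gives the fundamental solution (x₁, y₁) = (163, 18).
Step 2: Apply the recurrence (x_{n+1}, y_{n+1}) = (x₁x_n + 82y₁y_n, x₁y_n + y₁x_n) repeatedly.
  From (x_1, y_1) = (163, 18): x_2 = 163·163 + 82·18·18 = 53137; y_2 = 163·18 + 18·163 = 5868.
  From (x_2, y_2) = (53137, 5868): x_3 = 163·53137 + 82·18·5868 = 17322499; y_3 = 163·5868 + 18·53137 = 1912950.
Step 3: Verify x_3² - 82·y_3² = 300068971605001 - 300068971605000 = 1 (should be 1). ✓

(x_1, y_1) = (163, 18); (x_3, y_3) = (17322499, 1912950).


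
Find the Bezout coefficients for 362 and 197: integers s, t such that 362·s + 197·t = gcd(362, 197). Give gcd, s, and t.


Euclidean algorithm on (362, 197) — divide until remainder is 0:
  362 = 1 · 197 + 165
  197 = 1 · 165 + 32
  165 = 5 · 32 + 5
  32 = 6 · 5 + 2
  5 = 2 · 2 + 1
  2 = 2 · 1 + 0
gcd(362, 197) = 1.
Track Bezout coefficients alongside the remainders: start with r₀ = 362 = a·1 + b·0 (s = 1, t = 0) and r₁ = 197 = a·0 + b·1 (s = 0, t = 1); each new remainder r_{k+1} = r_{k-1} − q_k·r_k inherits s_{k+1} = s_{k-1} − q_k·s_k, t_{k+1} = t_{k-1} − q_k·t_k, so r_k = a·s_k + b·t_k at every step:
  q = 1: r = 165, s = 1 − 1·0 = 1, t = 0 − 1·1 = -1  (check: 362·1 + 197·(-1) = 165)
  q = 1: r = 32, s = 0 − 1·1 = -1, t = 1 − 1·(-1) = 2  (check: 362·(-1) + 197·2 = 32)
  q = 5: r = 5, s = 1 − 5·(-1) = 6, t = -1 − 5·2 = -11  (check: 362·6 + 197·(-11) = 5)
  q = 6: r = 2, s = -1 − 6·6 = -37, t = 2 − 6·(-11) = 68  (check: 362·(-37) + 197·68 = 2)
  q = 2: r = 1, s = 6 − 2·(-37) = 80, t = -11 − 2·68 = -147  (check: 362·80 + 197·(-147) = 1)
The row with r = 1 (the gcd) gives the Bezout coefficients s = 80, t = -147.
Result: 362 · (80) + 197 · (-147) = 1.

gcd(362, 197) = 1; s = 80, t = -147 (check: 362·80 + 197·(-147) = 1).


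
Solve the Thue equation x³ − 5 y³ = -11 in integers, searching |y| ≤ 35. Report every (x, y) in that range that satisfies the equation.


The equation is x³ - 5y³ = -11. For fixed y, x³ = 5·y³ − 11, so a solution requires the RHS to be a perfect cube.
Strategy: iterate y from -35 to 35, compute RHS = 5·y³ − 11, and check whether it is a (positive or negative) perfect cube.
Check small values of y:
  y = 0: RHS = -11 is not a perfect cube.
  y = 1: RHS = -6 is not a perfect cube.
  y = -1: RHS = -16 is not a perfect cube.
  y = 2: RHS = 29 is not a perfect cube.
  y = -2: RHS = -51 is not a perfect cube.
  y = 3: RHS = 124 is not a perfect cube.
  y = -3: RHS = -146 is not a perfect cube.
Continuing the search up to |y| = 35 finds no solutions either.
No (x, y) in the scanned range satisfies the equation.

No integer solutions with |y| ≤ 35.


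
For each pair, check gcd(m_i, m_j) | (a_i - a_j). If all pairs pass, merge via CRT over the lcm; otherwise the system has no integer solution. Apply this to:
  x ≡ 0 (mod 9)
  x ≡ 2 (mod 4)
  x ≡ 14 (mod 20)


Moduli 9, 4, 20 are not pairwise coprime, so CRT works modulo lcm(m_i) when all pairwise compatibility conditions hold.
Pairwise compatibility: gcd(m_i, m_j) must divide a_i - a_j for every pair.
Merge one congruence at a time:
  Start: x ≡ 0 (mod 9).
  Combine with x ≡ 2 (mod 4): gcd(9, 4) = 1; 2 - 0 = 2, which IS divisible by 1, so compatible.
    Write x = 0 + 9·t and substitute into x ≡ 2 (mod 4): 9·t ≡ 2 − 0 = 2 (mod 4).
    Reduce coefficients mod 4: 1·t ≡ 2 (mod 4).
    So t ≡ 2 (mod 4).
    Then x = 0 + 9·2 = 18, valid modulo lcm(9, 4) = 36: x ≡ 18 (mod 36).
  Combine with x ≡ 14 (mod 20): gcd(36, 20) = 4; 14 - 18 = -4, which IS divisible by 4, so compatible.
    Write x = 18 + 36·t and substitute into x ≡ 14 (mod 20): 36·t ≡ 14 − 18 = -4 (mod 20).
    Divide the congruence (and modulus) by g = 4: 9·t ≡ -1 (mod 5).
    Reduce coefficients mod 5: 4·t ≡ 4 (mod 5).
    The inverse of 4 mod 5 is 4 (since 4·4 = 16 = 3·5 + 1), so t ≡ 4·4 = 16 ≡ 1 (mod 5).
    Then x = 18 + 36·1 = 54, valid modulo lcm(36, 20) = 180: x ≡ 54 (mod 180).
Verify: 54 mod 9 = 0, 54 mod 4 = 2, 54 mod 20 = 14.

x ≡ 54 (mod 180).


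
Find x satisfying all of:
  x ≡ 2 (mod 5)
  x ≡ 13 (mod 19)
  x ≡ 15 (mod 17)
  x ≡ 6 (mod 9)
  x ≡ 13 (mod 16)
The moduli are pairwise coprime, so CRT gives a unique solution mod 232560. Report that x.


Product of moduli M = 5 · 19 · 17 · 9 · 16 = 232560.
Merge one congruence at a time:
  Start: x ≡ 2 (mod 5).
  Combine with x ≡ 13 (mod 19); new modulus lcm = 95.
    Write x = 2 + 5·t and substitute into x ≡ 13 (mod 19): 5·t ≡ 13 − 2 = 11 (mod 19).
    The inverse of 5 mod 19 is 4 (since 5·4 = 20 = 1·19 + 1), so t ≡ 4·11 = 44 ≡ 6 (mod 19).
    Then x = 2 + 5·6 = 32, valid modulo lcm(5, 19) = 95: x ≡ 32 (mod 95).
  Combine with x ≡ 15 (mod 17); new modulus lcm = 1615.
    Write x = 32 + 95·t and substitute into x ≡ 15 (mod 17): 95·t ≡ 15 − 32 = -17 (mod 17).
    Reduce coefficients mod 17: 10·t ≡ 0 (mod 17).
    The inverse of 10 mod 17 is 12 (since 10·12 = 120 = 7·17 + 1), so t ≡ 12·0 = 0 ≡ 0 (mod 17).
    Then x = 32 + 95·0 = 32, valid modulo lcm(95, 17) = 1615: x ≡ 32 (mod 1615).
  Combine with x ≡ 6 (mod 9); new modulus lcm = 14535.
    Write x = 32 + 1615·t and substitute into x ≡ 6 (mod 9): 1615·t ≡ 6 − 32 = -26 (mod 9).
    Reduce coefficients mod 9: 4·t ≡ 1 (mod 9).
    The inverse of 4 mod 9 is 7 (since 4·7 = 28 = 3·9 + 1), so t ≡ 7·1 = 7 ≡ 7 (mod 9).
    Then x = 32 + 1615·7 = 11337, valid modulo lcm(1615, 9) = 14535: x ≡ 11337 (mod 14535).
  Combine with x ≡ 13 (mod 16); new modulus lcm = 232560.
    Write x = 11337 + 14535·t and substitute into x ≡ 13 (mod 16): 14535·t ≡ 13 − 11337 = -11324 (mod 16).
    Reduce coefficients mod 16: 7·t ≡ 4 (mod 16).
    The inverse of 7 mod 16 is 7 (since 7·7 = 49 = 3·16 + 1), so t ≡ 7·4 = 28 ≡ 12 (mod 16).
    Then x = 11337 + 14535·12 = 185757, valid modulo lcm(14535, 16) = 232560: x ≡ 185757 (mod 232560).
Verify against each original: 185757 mod 5 = 2, 185757 mod 19 = 13, 185757 mod 17 = 15, 185757 mod 9 = 6, 185757 mod 16 = 13.

x ≡ 185757 (mod 232560).


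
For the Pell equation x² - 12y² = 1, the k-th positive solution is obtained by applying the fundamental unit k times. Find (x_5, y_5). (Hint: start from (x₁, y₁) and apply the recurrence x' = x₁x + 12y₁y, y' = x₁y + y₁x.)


Step 1: Find the fundamental solution (x₁, y₁) of x² - 12y² = 1.
  Expand √12 as a continued fraction. a₀ = ⌊√12⌋ = 3; iterate m_{k+1} = d_k·a_k − m_k, d_{k+1} = (12 − m_{k+1}²)/d_k, a_{k+1} = ⌊(a₀ + m_{k+1})/d_{k+1}⌋ (starting m₀ = 0, d₀ = 1), with convergents p_k = a_k·p_{k-1} + p_{k-2}, q_k = a_k·q_{k-1} + q_{k-2} (p₋₁ = 1, q₋₁ = 0):
  k = 0: a₀ = 3; p₀/q₀ = 3/1; p₀² − 12·q₀² = 9 − 12 = -3.
  k = 1: m = 3, d = 3, a = ⌊(3 + 3)/3⌋ = 2; p/q = (2·3 + 1)/(2·1 + 0) = 7/2; p² − 12·q² = 49 − 48 = 1.
  The first convergent with p² − 12·q² = 1 gives the fundamental solution (x₁, y₁) = (7, 2).
Step 2: Apply the recurrence (x_{n+1}, y_{n+1}) = (x₁x_n + 12y₁y_n, x₁y_n + y₁x_n) repeatedly.
  From (x_1, y_1) = (7, 2): x_2 = 7·7 + 12·2·2 = 97; y_2 = 7·2 + 2·7 = 28.
  From (x_2, y_2) = (97, 28): x_3 = 7·97 + 12·2·28 = 1351; y_3 = 7·28 + 2·97 = 390.
  From (x_3, y_3) = (1351, 390): x_4 = 7·1351 + 12·2·390 = 18817; y_4 = 7·390 + 2·1351 = 5432.
  From (x_4, y_4) = (18817, 5432): x_5 = 7·18817 + 12·2·5432 = 262087; y_5 = 7·5432 + 2·18817 = 75658.
Step 3: Verify x_5² - 12·y_5² = 68689595569 - 68689595568 = 1 (should be 1). ✓

(x_1, y_1) = (7, 2); (x_5, y_5) = (262087, 75658).


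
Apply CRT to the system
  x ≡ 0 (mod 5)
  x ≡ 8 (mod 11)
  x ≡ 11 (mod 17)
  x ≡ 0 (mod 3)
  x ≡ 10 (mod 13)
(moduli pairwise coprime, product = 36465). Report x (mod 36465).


Product of moduli M = 5 · 11 · 17 · 3 · 13 = 36465.
Merge one congruence at a time:
  Start: x ≡ 0 (mod 5).
  Combine with x ≡ 8 (mod 11); new modulus lcm = 55.
    Write x = 0 + 5·t and substitute into x ≡ 8 (mod 11): 5·t ≡ 8 − 0 = 8 (mod 11).
    The inverse of 5 mod 11 is 9 (since 5·9 = 45 = 4·11 + 1), so t ≡ 9·8 = 72 ≡ 6 (mod 11).
    Then x = 0 + 5·6 = 30, valid modulo lcm(5, 11) = 55: x ≡ 30 (mod 55).
  Combine with x ≡ 11 (mod 17); new modulus lcm = 935.
    Write x = 30 + 55·t and substitute into x ≡ 11 (mod 17): 55·t ≡ 11 − 30 = -19 (mod 17).
    Reduce coefficients mod 17: 4·t ≡ 15 (mod 17).
    The inverse of 4 mod 17 is 13 (since 4·13 = 52 = 3·17 + 1), so t ≡ 13·15 = 195 ≡ 8 (mod 17).
    Then x = 30 + 55·8 = 470, valid modulo lcm(55, 17) = 935: x ≡ 470 (mod 935).
  Combine with x ≡ 0 (mod 3); new modulus lcm = 2805.
    Write x = 470 + 935·t and substitute into x ≡ 0 (mod 3): 935·t ≡ 0 − 470 = -470 (mod 3).
    Reduce coefficients mod 3: 2·t ≡ 1 (mod 3).
    The inverse of 2 mod 3 is 2 (since 2·2 = 4 = 1·3 + 1), so t ≡ 2·1 = 2 ≡ 2 (mod 3).
    Then x = 470 + 935·2 = 2340, valid modulo lcm(935, 3) = 2805: x ≡ 2340 (mod 2805).
  Combine with x ≡ 10 (mod 13); new modulus lcm = 36465.
    Write x = 2340 + 2805·t and substitute into x ≡ 10 (mod 13): 2805·t ≡ 10 − 2340 = -2330 (mod 13).
    Reduce coefficients mod 13: 10·t ≡ 10 (mod 13).
    The inverse of 10 mod 13 is 4 (since 10·4 = 40 = 3·13 + 1), so t ≡ 4·10 = 40 ≡ 1 (mod 13).
    Then x = 2340 + 2805·1 = 5145, valid modulo lcm(2805, 13) = 36465: x ≡ 5145 (mod 36465).
Verify against each original: 5145 mod 5 = 0, 5145 mod 11 = 8, 5145 mod 17 = 11, 5145 mod 3 = 0, 5145 mod 13 = 10.

x ≡ 5145 (mod 36465).
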